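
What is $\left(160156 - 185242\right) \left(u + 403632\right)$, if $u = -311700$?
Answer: $-2306206152$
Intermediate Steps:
$\left(160156 - 185242\right) \left(u + 403632\right) = \left(160156 - 185242\right) \left(-311700 + 403632\right) = \left(-25086\right) 91932 = -2306206152$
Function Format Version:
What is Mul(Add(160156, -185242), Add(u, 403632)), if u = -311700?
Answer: -2306206152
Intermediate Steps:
Mul(Add(160156, -185242), Add(u, 403632)) = Mul(Add(160156, -185242), Add(-311700, 403632)) = Mul(-25086, 91932) = -2306206152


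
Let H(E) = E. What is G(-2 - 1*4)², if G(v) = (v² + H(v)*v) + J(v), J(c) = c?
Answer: 4356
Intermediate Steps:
G(v) = v + 2*v² (G(v) = (v² + v*v) + v = (v² + v²) + v = 2*v² + v = v + 2*v²)
G(-2 - 1*4)² = ((-2 - 1*4)*(1 + 2*(-2 - 1*4)))² = ((-2 - 4)*(1 + 2*(-2 - 4)))² = (-6*(1 + 2*(-6)))² = (-6*(1 - 12))² = (-6*(-11))² = 66² = 4356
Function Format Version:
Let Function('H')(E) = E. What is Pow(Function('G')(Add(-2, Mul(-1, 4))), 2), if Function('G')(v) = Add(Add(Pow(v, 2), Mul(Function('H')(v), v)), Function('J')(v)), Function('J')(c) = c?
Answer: 4356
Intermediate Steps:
Function('G')(v) = Add(v, Mul(2, Pow(v, 2))) (Function('G')(v) = Add(Add(Pow(v, 2), Mul(v, v)), v) = Add(Add(Pow(v, 2), Pow(v, 2)), v) = Add(Mul(2, Pow(v, 2)), v) = Add(v, Mul(2, Pow(v, 2))))
Pow(Function('G')(Add(-2, Mul(-1, 4))), 2) = Pow(Mul(Add(-2, Mul(-1, 4)), Add(1, Mul(2, Add(-2, Mul(-1, 4))))), 2) = Pow(Mul(Add(-2, -4), Add(1, Mul(2, Add(-2, -4)))), 2) = Pow(Mul(-6, Add(1, Mul(2, -6))), 2) = Pow(Mul(-6, Add(1, -12)), 2) = Pow(Mul(-6, -11), 2) = Pow(66, 2) = 4356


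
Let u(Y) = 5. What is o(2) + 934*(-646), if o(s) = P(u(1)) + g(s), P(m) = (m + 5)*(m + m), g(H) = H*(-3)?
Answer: -603270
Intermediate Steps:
g(H) = -3*H
P(m) = 2*m*(5 + m) (P(m) = (5 + m)*(2*m) = 2*m*(5 + m))
o(s) = 100 - 3*s (o(s) = 2*5*(5 + 5) - 3*s = 2*5*10 - 3*s = 100 - 3*s)
o(2) + 934*(-646) = (100 - 3*2) + 934*(-646) = (100 - 6) - 603364 = 94 - 603364 = -603270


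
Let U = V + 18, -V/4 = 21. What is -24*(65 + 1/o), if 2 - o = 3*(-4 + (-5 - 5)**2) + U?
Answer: -85794/55 ≈ -1559.9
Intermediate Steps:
V = -84 (V = -4*21 = -84)
U = -66 (U = -84 + 18 = -66)
o = -220 (o = 2 - (3*(-4 + (-5 - 5)**2) - 66) = 2 - (3*(-4 + (-10)**2) - 66) = 2 - (3*(-4 + 100) - 66) = 2 - (3*96 - 66) = 2 - (288 - 66) = 2 - 1*222 = 2 - 222 = -220)
-24*(65 + 1/o) = -24*(65 + 1/(-220)) = -24*(65 - 1/220) = -24*14299/220 = -85794/55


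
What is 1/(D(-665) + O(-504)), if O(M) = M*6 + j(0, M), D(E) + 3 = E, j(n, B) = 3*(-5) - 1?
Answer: -1/3708 ≈ -0.00026969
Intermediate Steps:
j(n, B) = -16 (j(n, B) = -15 - 1 = -16)
D(E) = -3 + E
O(M) = -16 + 6*M (O(M) = M*6 - 16 = 6*M - 16 = -16 + 6*M)
1/(D(-665) + O(-504)) = 1/((-3 - 665) + (-16 + 6*(-504))) = 1/(-668 + (-16 - 3024)) = 1/(-668 - 3040) = 1/(-3708) = -1/3708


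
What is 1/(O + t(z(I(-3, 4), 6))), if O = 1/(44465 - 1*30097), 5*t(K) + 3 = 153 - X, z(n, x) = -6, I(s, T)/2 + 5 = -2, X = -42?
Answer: 71840/2758661 ≈ 0.026042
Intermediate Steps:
I(s, T) = -14 (I(s, T) = -10 + 2*(-2) = -10 - 4 = -14)
t(K) = 192/5 (t(K) = -⅗ + (153 - 1*(-42))/5 = -⅗ + (153 + 42)/5 = -⅗ + (⅕)*195 = -⅗ + 39 = 192/5)
O = 1/14368 (O = 1/(44465 - 30097) = 1/14368 ≈ 6.9599e-5)
1/(O + t(z(I(-3, 4), 6))) = 1/(1/14368 + 192/5) = 1/(2758661/71840) = 71840/2758661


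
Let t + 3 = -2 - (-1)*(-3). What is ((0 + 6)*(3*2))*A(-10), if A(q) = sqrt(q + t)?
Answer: 108*I*sqrt(2) ≈ 152.74*I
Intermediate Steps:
t = -8 (t = -3 + (-2 - (-1)*(-3)) = -3 + (-2 - 1*3) = -3 + (-2 - 3) = -3 - 5 = -8)
A(q) = sqrt(-8 + q) (A(q) = sqrt(q - 8) = sqrt(-8 + q))
((0 + 6)*(3*2))*A(-10) = ((0 + 6)*(3*2))*sqrt(-8 - 10) = (6*6)*sqrt(-18) = 36*(3*I*sqrt(2)) = 108*I*sqrt(2)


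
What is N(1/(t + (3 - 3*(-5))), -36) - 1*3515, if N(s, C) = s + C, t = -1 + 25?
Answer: -149141/42 ≈ -3551.0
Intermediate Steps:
t = 24
N(s, C) = C + s
N(1/(t + (3 - 3*(-5))), -36) - 1*3515 = (-36 + 1/(24 + (3 - 3*(-5)))) - 1*3515 = (-36 + 1/(24 + (3 + 15))) - 3515 = (-36 + 1/(24 + 18)) - 3515 = (-36 + 1/42) - 3515 = -1511/42 - 3515 = -149141/42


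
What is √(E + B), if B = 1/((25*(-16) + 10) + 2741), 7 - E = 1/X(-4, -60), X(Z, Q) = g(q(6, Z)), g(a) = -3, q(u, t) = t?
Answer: 5*√14592657/7053 ≈ 2.7081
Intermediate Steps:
X(Z, Q) = -3
E = 22/3 (E = 7 - 1/(-3) = 7 - 1*(-⅓) = 7 + ⅓ = 22/3 ≈ 7.3333)
B = 1/2351 (B = 1/((-400 + 10) + 2741) = 1/(-390 + 2741) = 1/2351 ≈ 0.00042535)
√(E + B) = √(22/3 + 1/2351) = √(51725/7053) = 5*√14592657/7053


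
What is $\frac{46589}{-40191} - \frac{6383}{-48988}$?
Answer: $- \frac{2025762779}{1968876708} \approx -1.0289$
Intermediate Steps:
$\frac{46589}{-40191} - \frac{6383}{-48988} = 46589 \left(- \frac{1}{40191}\right) - - \frac{6383}{48988} = - \frac{46589}{40191} + \frac{6383}{48988} = - \frac{2025762779}{1968876708}$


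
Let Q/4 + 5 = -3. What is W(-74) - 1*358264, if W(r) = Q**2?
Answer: -357240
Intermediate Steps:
Q = -32 (Q = -20 + 4*(-3) = -20 - 12 = -32)
W(r) = 1024 (W(r) = (-32)**2 = 1024)
W(-74) - 1*358264 = 1024 - 1*358264 = 1024 - 358264 = -357240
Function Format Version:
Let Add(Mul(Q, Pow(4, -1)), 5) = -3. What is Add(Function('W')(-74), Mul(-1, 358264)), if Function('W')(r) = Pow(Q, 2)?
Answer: -357240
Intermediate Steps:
Q = -32 (Q = Add(-20, Mul(4, -3)) = Add(-20, -12) = -32)
Function('W')(r) = 1024 (Function('W')(r) = Pow(-32, 2) = 1024)
Add(Function('W')(-74), Mul(-1, 358264)) = Add(1024, Mul(-1, 358264)) = Add(1024, -358264) = -357240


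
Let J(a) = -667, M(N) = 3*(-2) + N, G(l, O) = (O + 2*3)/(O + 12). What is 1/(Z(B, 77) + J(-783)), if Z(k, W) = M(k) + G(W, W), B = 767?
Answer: 89/8449 ≈ 0.010534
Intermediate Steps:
G(l, O) = (6 + O)/(12 + O) (G(l, O) = (O + 6)/(12 + O) = (6 + O)/(12 + O))
M(N) = -6 + N
Z(k, W) = -6 + k + (6 + W)/(12 + W) (Z(k, W) = (-6 + k) + (6 + W)/(12 + W) = -6 + k + (6 + W)/(12 + W))
1/(Z(B, 77) + J(-783)) = 1/((6 + 77 + (-6 + 767)*(12 + 77))/(12 + 77) - 667) = 1/((6 + 77 + 761*89)/89 - 667) = 1/((6 + 77 + 67729)/89 - 667) = 1/((1/89)*67812 - 667) = 1/(67812/89 - 667) = 1/(8449/89) = 89/8449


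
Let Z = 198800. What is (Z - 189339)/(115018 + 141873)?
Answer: 9461/256891 ≈ 0.036829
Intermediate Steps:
(Z - 189339)/(115018 + 141873) = (198800 - 189339)/(115018 + 141873) = 9461/256891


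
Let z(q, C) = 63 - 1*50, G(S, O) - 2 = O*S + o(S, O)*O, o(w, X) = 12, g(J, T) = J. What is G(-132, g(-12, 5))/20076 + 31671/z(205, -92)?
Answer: 45417553/18642 ≈ 2436.3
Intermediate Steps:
G(S, O) = 2 + 12*O + O*S (G(S, O) = 2 + (O*S + 12*O) = 2 + (12*O + O*S) = 2 + 12*O + O*S)
z(q, C) = 13 (z(q, C) = 63 - 50 = 13)
G(-132, g(-12, 5))/20076 + 31671/z(205, -92) = (2 + 12*(-12) - 12*(-132))/20076 + 31671/13 = (2 - 144 + 1584)*(1/20076) + 31671*(1/13) = 1442*(1/20076) + 31671/13 = 103/1434 + 31671/13 = 45417553/18642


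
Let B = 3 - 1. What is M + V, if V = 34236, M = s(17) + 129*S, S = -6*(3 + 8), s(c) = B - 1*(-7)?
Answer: 25731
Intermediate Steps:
B = 2
s(c) = 9 (s(c) = 2 - 1*(-7) = 2 + 7 = 9)
S = -66 (S = -6*11 = -66)
M = -8505 (M = 9 + 129*(-66) = 9 - 8514 = -8505)
M + V = -8505 + 34236 = 25731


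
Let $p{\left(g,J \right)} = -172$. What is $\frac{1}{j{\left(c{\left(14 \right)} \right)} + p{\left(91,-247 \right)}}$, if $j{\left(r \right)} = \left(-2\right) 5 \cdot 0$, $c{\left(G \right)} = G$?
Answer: $- \frac{1}{172} \approx -0.005814$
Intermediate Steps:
$j{\left(r \right)} = 0$ ($j{\left(r \right)} = \left(-10\right) 0 = 0$)
$\frac{1}{j{\left(c{\left(14 \right)} \right)} + p{\left(91,-247 \right)}} = \frac{1}{0 - 172} = \frac{1}{-172} = - \frac{1}{172}$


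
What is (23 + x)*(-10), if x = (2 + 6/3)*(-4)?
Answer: -70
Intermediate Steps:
x = -16 (x = (2 + 6*(⅓))*(-4) = (2 + 2)*(-4) = 4*(-4) = -16)
(23 + x)*(-10) = (23 - 16)*(-10) = 7*(-10) = -70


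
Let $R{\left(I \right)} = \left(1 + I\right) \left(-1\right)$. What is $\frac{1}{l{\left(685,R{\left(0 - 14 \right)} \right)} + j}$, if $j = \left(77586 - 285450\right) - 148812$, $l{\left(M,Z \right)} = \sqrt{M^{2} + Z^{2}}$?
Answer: $- \frac{178338}{63608649791} - \frac{\sqrt{469394}}{127217299582} \approx -2.8091 \cdot 10^{-6}$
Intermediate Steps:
$R{\left(I \right)} = -1 - I$
$j = -356676$ ($j = -207864 - 148812 = -356676$)
$\frac{1}{l{\left(685,R{\left(0 - 14 \right)} \right)} + j} = \frac{1}{\sqrt{685^{2} + \left(-1 - \left(0 - 14\right)\right)^{2}} - 356676} = \frac{1}{\sqrt{469225 + \left(-1 - -14\right)^{2}} - 356676} = \frac{1}{\sqrt{469225 + \left(-1 + 14\right)^{2}} - 356676} = \frac{1}{\sqrt{469225 + 13^{2}} - 356676} = \frac{1}{\sqrt{469225 + 169} - 356676} = \frac{1}{\sqrt{469394} - 356676} = \frac{1}{-356676 + \sqrt{469394}}$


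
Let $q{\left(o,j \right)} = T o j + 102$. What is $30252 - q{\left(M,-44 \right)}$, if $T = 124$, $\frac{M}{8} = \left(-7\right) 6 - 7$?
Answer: $-2108602$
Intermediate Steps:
$M = -392$ ($M = 8 \left(\left(-7\right) 6 - 7\right) = 8 \left(-42 - 7\right) = 8 \left(-49\right) = -392$)
$q{\left(o,j \right)} = 102 + 124 j o$ ($q{\left(o,j \right)} = 124 o j + 102 = 124 j o + 102 = 102 + 124 j o$)
$30252 - q{\left(M,-44 \right)} = 30252 - \left(102 + 124 \left(-44\right) \left(-392\right)\right) = 30252 - \left(102 + 2138752\right) = 30252 - 2138854 = -2108602$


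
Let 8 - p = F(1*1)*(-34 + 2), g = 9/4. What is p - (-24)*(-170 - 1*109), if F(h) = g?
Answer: -6616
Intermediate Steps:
g = 9/4 (g = 9*(¼) = 9/4 ≈ 2.2500)
F(h) = 9/4
p = 80 (p = 8 - 9*(-34 + 2)/4 = 8 - 9*(-32)/4 = 8 - 1*(-72) = 8 + 72 = 80)
p - (-24)*(-170 - 1*109) = 80 - (-24)*(-170 - 1*109) = 80 - (-24)*(-170 - 109) = 80 - (-24)*(-279) = 80 - 1*6696 = 80 - 6696 = -6616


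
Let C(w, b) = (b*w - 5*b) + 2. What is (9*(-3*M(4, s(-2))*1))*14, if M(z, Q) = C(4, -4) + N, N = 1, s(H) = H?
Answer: -2646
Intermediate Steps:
C(w, b) = 2 - 5*b + b*w (C(w, b) = (-5*b + b*w) + 2 = 2 - 5*b + b*w)
M(z, Q) = 7 (M(z, Q) = (2 - 5*(-4) - 4*4) + 1 = (2 + 20 - 16) + 1 = 6 + 1 = 7)
(9*(-3*M(4, s(-2))*1))*14 = (9*(-3*7*1))*14 = (9*(-21*1))*14 = (9*(-21))*14 = -189*14 = -2646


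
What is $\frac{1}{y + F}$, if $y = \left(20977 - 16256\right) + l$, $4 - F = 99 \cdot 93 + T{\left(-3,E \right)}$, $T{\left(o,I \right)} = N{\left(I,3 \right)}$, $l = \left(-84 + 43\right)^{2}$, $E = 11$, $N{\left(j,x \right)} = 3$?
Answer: $- \frac{1}{2804} \approx -0.00035663$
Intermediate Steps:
$l = 1681$ ($l = \left(-41\right)^{2} = 1681$)
$T{\left(o,I \right)} = 3$
$F = -9206$ ($F = 4 - \left(99 \cdot 93 + 3\right) = 4 - \left(9207 + 3\right) = 4 - 9210 = -9206$)
$y = 6402$ ($y = \left(20977 - 16256\right) + 1681 = 4721 + 1681 = 6402$)
$\frac{1}{y + F} = \frac{1}{6402 - 9206} = \frac{1}{-2804} = - \frac{1}{2804}$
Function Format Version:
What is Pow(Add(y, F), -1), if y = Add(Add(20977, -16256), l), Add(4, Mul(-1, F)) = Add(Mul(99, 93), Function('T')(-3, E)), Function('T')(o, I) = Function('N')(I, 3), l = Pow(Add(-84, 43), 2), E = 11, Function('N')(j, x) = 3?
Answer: Rational(-1, 2804) ≈ -0.00035663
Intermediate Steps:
l = 1681 (l = Pow(-41, 2) = 1681)
Function('T')(o, I) = 3
F = -9206 (F = Add(4, Mul(-1, Add(Mul(99, 93), 3))) = Add(4, Mul(-1, Add(9207, 3))) = Add(4, Mul(-1, 9210)) = Add(4, -9210) = -9206)
y = 6402 (y = Add(Add(20977, -16256), 1681) = Add(4721, 1681) = 6402)
Pow(Add(y, F), -1) = Pow(Add(6402, -9206), -1) = Pow(-2804, -1) = Rational(-1, 2804)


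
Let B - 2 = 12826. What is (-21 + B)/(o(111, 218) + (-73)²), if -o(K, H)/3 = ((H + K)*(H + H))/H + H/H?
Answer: 12807/3352 ≈ 3.8207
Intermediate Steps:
B = 12828 (B = 2 + 12826 = 12828)
o(K, H) = -3 - 6*H - 6*K (o(K, H) = -3*(((H + K)*(H + H))/H + H/H) = -3*(((H + K)*(2*H))/H + 1) = -3*((2*H*(H + K))/H + 1) = -3*((2*H + 2*K) + 1) = -3*(1 + 2*H + 2*K) = -3 - 6*H - 6*K)
(-21 + B)/(o(111, 218) + (-73)²) = (-21 + 12828)/((-3 - 6*218 - 6*111) + (-73)²) = 12807/((-3 - 1308 - 666) + 5329) = 12807/(-1977 + 5329) = 12807/3352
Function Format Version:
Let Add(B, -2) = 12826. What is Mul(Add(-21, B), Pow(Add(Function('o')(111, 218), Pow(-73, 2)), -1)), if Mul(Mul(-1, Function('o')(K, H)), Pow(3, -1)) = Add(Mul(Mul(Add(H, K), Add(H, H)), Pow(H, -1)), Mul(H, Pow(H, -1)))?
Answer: Rational(12807, 3352) ≈ 3.8207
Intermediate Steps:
B = 12828 (B = Add(2, 12826) = 12828)
Function('o')(K, H) = Add(-3, Mul(-6, H), Mul(-6, K)) (Function('o')(K, H) = Mul(-3, Add(Mul(Mul(Add(H, K), Add(H, H)), Pow(H, -1)), Mul(H, Pow(H, -1)))) = Mul(-3, Add(Mul(Mul(Add(H, K), Mul(2, H)), Pow(H, -1)), 1)) = Mul(-3, Add(Mul(Mul(2, H, Add(H, K)), Pow(H, -1)), 1)) = Mul(-3, Add(Add(Mul(2, H), Mul(2, K)), 1)) = Mul(-3, Add(1, Mul(2, H), Mul(2, K))) = Add(-3, Mul(-6, H), Mul(-6, K)))
Mul(Add(-21, B), Pow(Add(Function('o')(111, 218), Pow(-73, 2)), -1)) = Mul(Add(-21, 12828), Pow(Add(Add(-3, Mul(-6, 218), Mul(-6, 111)), Pow(-73, 2)), -1)) = Mul(12807, Pow(Add(Add(-3, -1308, -666), 5329), -1)) = Mul(12807, Pow(Add(-1977, 5329), -1)) = Mul(12807, Pow(3352, -1)) = Mul(12807, Rational(1, 3352)) = Rational(12807, 3352)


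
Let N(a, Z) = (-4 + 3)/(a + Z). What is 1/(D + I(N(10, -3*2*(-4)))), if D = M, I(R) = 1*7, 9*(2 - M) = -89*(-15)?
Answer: -3/418 ≈ -0.0071770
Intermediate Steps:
M = -439/3 (M = 2 - (-89)*(-15)/9 = 2 - 1/9*1335 = 2 - 445/3 = -439/3 ≈ -146.33)
N(a, Z) = -1/(Z + a)
I(R) = 7
D = -439/3 ≈ -146.33
1/(D + I(N(10, -3*2*(-4)))) = 1/(-439/3 + 7) = 1/(-418/3) = -3/418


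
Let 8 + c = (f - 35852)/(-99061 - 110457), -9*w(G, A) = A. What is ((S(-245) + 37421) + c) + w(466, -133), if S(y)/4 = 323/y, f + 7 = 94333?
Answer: 8644294336513/230993595 ≈ 37422.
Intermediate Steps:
f = 94326 (f = -7 + 94333 = 94326)
w(G, A) = -A/9
S(y) = 1292/y (S(y) = 4*(323/y) = 1292/y)
c = -867309/104759 (c = -8 + (94326 - 35852)/(-99061 - 110457) = -8 + 58474/(-209518) = -8 + 58474*(-1/209518) = -8 - 29237/104759 = -867309/104759 ≈ -8.2791)
((S(-245) + 37421) + c) + w(466, -133) = ((1292/(-245) + 37421) - 867309/104759) - ⅑*(-133) = ((1292*(-1/245) + 37421) - 867309/104759) + 133/9 = ((-1292/245 + 37421) - 867309/104759) + 133/9 = (9166853/245 - 867309/104759) + 133/9 = 960097862722/25665955 + 133/9 = 8644294336513/230993595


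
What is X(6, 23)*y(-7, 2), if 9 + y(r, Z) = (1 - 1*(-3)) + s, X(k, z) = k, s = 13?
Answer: 48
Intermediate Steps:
y(r, Z) = 8 (y(r, Z) = -9 + ((1 - 1*(-3)) + 13) = -9 + ((1 + 3) + 13) = -9 + (4 + 13) = -9 + 17 = 8)
X(6, 23)*y(-7, 2) = 6*8 = 48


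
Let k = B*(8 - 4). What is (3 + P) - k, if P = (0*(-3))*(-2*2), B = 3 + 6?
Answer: -33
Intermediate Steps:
B = 9
P = 0 (P = 0*(-4) = 0)
k = 36 (k = 9*(8 - 4) = 9*4 = 36)
(3 + P) - k = (3 + 0) - 1*36 = 3 - 36 = -33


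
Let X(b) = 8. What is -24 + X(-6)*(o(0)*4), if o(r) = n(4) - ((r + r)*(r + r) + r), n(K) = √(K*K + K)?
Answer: -24 + 64*√5 ≈ 119.11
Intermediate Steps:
n(K) = √(K + K²) (n(K) = √(K² + K) = √(K + K²))
o(r) = -r - 4*r² + 2*√5 (o(r) = √(4*(1 + 4)) - ((r + r)*(r + r) + r) = √(4*5) - ((2*r)*(2*r) + r) = √20 - (4*r² + r) = 2*√5 - (r + 4*r²) = 2*√5 + (-r - 4*r²) = -r - 4*r² + 2*√5)
-24 + X(-6)*(o(0)*4) = -24 + 8*((-1*0 - 4*0² + 2*√5)*4) = -24 + 8*((0 - 4*0 + 2*√5)*4) = -24 + 8*((0 + 0 + 2*√5)*4) = -24 + 8*((2*√5)*4) = -24 + 8*(8*√5) = -24 + 64*√5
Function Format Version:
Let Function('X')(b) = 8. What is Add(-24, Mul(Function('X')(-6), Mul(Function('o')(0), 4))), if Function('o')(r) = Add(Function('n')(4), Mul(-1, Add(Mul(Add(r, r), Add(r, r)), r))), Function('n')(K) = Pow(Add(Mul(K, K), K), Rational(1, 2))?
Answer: Add(-24, Mul(64, Pow(5, Rational(1, 2)))) ≈ 119.11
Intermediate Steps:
Function('n')(K) = Pow(Add(K, Pow(K, 2)), Rational(1, 2)) (Function('n')(K) = Pow(Add(Pow(K, 2), K), Rational(1, 2)) = Pow(Add(K, Pow(K, 2)), Rational(1, 2)))
Function('o')(r) = Add(Mul(-1, r), Mul(-4, Pow(r, 2)), Mul(2, Pow(5, Rational(1, 2)))) (Function('o')(r) = Add(Pow(Mul(4, Add(1, 4)), Rational(1, 2)), Mul(-1, Add(Mul(Add(r, r), Add(r, r)), r))) = Add(Pow(Mul(4, 5), Rational(1, 2)), Mul(-1, Add(Mul(Mul(2, r), Mul(2, r)), r))) = Add(Pow(20, Rational(1, 2)), Mul(-1, Add(Mul(4, Pow(r, 2)), r))) = Add(Mul(2, Pow(5, Rational(1, 2))), Mul(-1, Add(r, Mul(4, Pow(r, 2))))) = Add(Mul(2, Pow(5, Rational(1, 2))), Add(Mul(-1, r), Mul(-4, Pow(r, 2)))) = Add(Mul(-1, r), Mul(-4, Pow(r, 2)), Mul(2, Pow(5, Rational(1, 2)))))
Add(-24, Mul(Function('X')(-6), Mul(Function('o')(0), 4))) = Add(-24, Mul(8, Mul(Add(Mul(-1, 0), Mul(-4, Pow(0, 2)), Mul(2, Pow(5, Rational(1, 2)))), 4))) = Add(-24, Mul(8, Mul(Add(0, Mul(-4, 0), Mul(2, Pow(5, Rational(1, 2)))), 4))) = Add(-24, Mul(8, Mul(Add(0, 0, Mul(2, Pow(5, Rational(1, 2)))), 4))) = Add(-24, Mul(8, Mul(Mul(2, Pow(5, Rational(1, 2))), 4))) = Add(-24, Mul(8, Mul(8, Pow(5, Rational(1, 2))))) = Add(-24, Mul(64, Pow(5, Rational(1, 2))))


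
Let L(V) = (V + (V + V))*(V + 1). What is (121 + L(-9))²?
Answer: 113569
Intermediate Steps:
L(V) = 3*V*(1 + V) (L(V) = (V + 2*V)*(1 + V) = (3*V)*(1 + V) = 3*V*(1 + V))
(121 + L(-9))² = (121 + 3*(-9)*(1 - 9))² = (121 + 3*(-9)*(-8))² = (121 + 216)² = 337² = 113569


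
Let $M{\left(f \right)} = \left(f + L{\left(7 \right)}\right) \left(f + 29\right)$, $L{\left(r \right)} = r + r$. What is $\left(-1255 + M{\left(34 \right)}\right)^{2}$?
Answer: $3129361$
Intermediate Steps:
$L{\left(r \right)} = 2 r$
$M{\left(f \right)} = \left(14 + f\right) \left(29 + f\right)$ ($M{\left(f \right)} = \left(f + 2 \cdot 7\right) \left(f + 29\right) = \left(f + 14\right) \left(29 + f\right) = \left(14 + f\right) \left(29 + f\right)$)
$\left(-1255 + M{\left(34 \right)}\right)^{2} = \left(-1255 + \left(406 + 34^{2} + 43 \cdot 34\right)\right)^{2} = \left(-1255 + \left(406 + 1156 + 1462\right)\right)^{2} = \left(-1255 + 3024\right)^{2} = 1769^{2} = 3129361$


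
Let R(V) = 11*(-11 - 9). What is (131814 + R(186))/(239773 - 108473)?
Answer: 65797/65650 ≈ 1.0022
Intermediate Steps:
R(V) = -220 (R(V) = 11*(-20) = -220)
(131814 + R(186))/(239773 - 108473) = (131814 - 220)/(239773 - 108473) = 131594/131300 = 131594*(1/131300) = 65797/65650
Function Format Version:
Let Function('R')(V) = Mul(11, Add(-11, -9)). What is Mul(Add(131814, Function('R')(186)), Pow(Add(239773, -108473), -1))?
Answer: Rational(65797, 65650) ≈ 1.0022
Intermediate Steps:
Function('R')(V) = -220 (Function('R')(V) = Mul(11, -20) = -220)
Mul(Add(131814, Function('R')(186)), Pow(Add(239773, -108473), -1)) = Mul(Add(131814, -220), Pow(Add(239773, -108473), -1)) = Mul(131594, Pow(131300, -1)) = Mul(131594, Rational(1, 131300)) = Rational(65797, 65650)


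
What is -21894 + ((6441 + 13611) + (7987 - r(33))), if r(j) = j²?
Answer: 5056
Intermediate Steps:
-21894 + ((6441 + 13611) + (7987 - r(33))) = -21894 + ((6441 + 13611) + (7987 - 1*33²)) = -21894 + (20052 + (7987 - 1*1089)) = -21894 + (20052 + (7987 - 1089)) = -21894 + (20052 + 6898) = -21894 + 26950 = 5056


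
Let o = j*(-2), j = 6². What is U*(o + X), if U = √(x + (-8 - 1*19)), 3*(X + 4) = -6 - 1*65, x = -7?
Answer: -299*I*√34/3 ≈ -581.15*I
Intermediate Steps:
j = 36
X = -83/3 (X = -4 + (-6 - 1*65)/3 = -4 + (-6 - 65)/3 = -4 + (⅓)*(-71) = -4 - 71/3 = -83/3 ≈ -27.667)
o = -72 (o = 36*(-2) = -72)
U = I*√34 (U = √(-7 + (-8 - 1*19)) = √(-7 + (-8 - 19)) = √(-7 - 27) = √(-34) = I*√34 ≈ 5.8309*I)
U*(o + X) = (I*√34)*(-72 - 83/3) = (I*√34)*(-299/3) = -299*I*√34/3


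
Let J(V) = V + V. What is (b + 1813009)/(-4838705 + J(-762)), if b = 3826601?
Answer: -5639610/4840229 ≈ -1.1652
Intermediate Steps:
J(V) = 2*V
(b + 1813009)/(-4838705 + J(-762)) = (3826601 + 1813009)/(-4838705 + 2*(-762)) = 5639610/(-4838705 - 1524) = 5639610/(-4840229) = 5639610*(-1/4840229) = -5639610/4840229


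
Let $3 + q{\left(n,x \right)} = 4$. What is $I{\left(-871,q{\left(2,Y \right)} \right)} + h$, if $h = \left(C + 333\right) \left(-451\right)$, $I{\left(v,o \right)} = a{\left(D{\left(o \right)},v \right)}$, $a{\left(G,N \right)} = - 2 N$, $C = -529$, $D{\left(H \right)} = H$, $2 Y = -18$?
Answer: $90138$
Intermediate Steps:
$Y = -9$ ($Y = \frac{1}{2} \left(-18\right) = -9$)
$q{\left(n,x \right)} = 1$ ($q{\left(n,x \right)} = -3 + 4 = 1$)
$I{\left(v,o \right)} = - 2 v$
$h = 88396$ ($h = \left(-529 + 333\right) \left(-451\right) = \left(-196\right) \left(-451\right) = 88396$)
$I{\left(-871,q{\left(2,Y \right)} \right)} + h = \left(-2\right) \left(-871\right) + 88396 = 1742 + 88396 = 90138$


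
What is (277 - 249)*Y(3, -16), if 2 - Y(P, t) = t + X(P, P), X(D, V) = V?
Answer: 420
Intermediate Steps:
Y(P, t) = 2 - P - t (Y(P, t) = 2 - (t + P) = 2 - (P + t) = 2 + (-P - t) = 2 - P - t)
(277 - 249)*Y(3, -16) = (277 - 249)*(2 - 1*3 - 1*(-16)) = 28*(2 - 3 + 16) = 28*15 = 420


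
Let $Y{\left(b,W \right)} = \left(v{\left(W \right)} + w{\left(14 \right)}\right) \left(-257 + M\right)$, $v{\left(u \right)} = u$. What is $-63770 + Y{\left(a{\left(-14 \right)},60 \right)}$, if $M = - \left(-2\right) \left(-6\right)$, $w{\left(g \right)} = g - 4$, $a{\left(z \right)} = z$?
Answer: $-82600$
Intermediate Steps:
$w{\left(g \right)} = -4 + g$
$M = -12$ ($M = \left(-1\right) 12 = -12$)
$Y{\left(b,W \right)} = -2690 - 269 W$ ($Y{\left(b,W \right)} = \left(W + \left(-4 + 14\right)\right) \left(-257 - 12\right) = \left(W + 10\right) \left(-269\right) = \left(10 + W\right) \left(-269\right) = -2690 - 269 W$)
$-63770 + Y{\left(a{\left(-14 \right)},60 \right)} = -63770 - 18830 = -82600$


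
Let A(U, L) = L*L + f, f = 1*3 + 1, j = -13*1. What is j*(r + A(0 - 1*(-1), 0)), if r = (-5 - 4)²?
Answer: -1105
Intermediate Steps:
j = -13
f = 4 (f = 3 + 1 = 4)
r = 81 (r = (-9)² = 81)
A(U, L) = 4 + L² (A(U, L) = L*L + 4 = L² + 4 = 4 + L²)
j*(r + A(0 - 1*(-1), 0)) = -13*(81 + (4 + 0²)) = -13*(81 + (4 + 0)) = -13*(81 + 4) = -13*85 = -1105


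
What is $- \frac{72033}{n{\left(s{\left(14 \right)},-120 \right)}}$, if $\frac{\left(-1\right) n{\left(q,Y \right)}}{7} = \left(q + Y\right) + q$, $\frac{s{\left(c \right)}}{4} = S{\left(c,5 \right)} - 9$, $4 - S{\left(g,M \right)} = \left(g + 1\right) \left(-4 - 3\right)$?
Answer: $\frac{72033}{4760} \approx 15.133$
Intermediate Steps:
$S{\left(g,M \right)} = 11 + 7 g$ ($S{\left(g,M \right)} = 4 - \left(g + 1\right) \left(-4 - 3\right) = 4 - \left(1 + g\right) \left(-7\right) = 4 - \left(-7 - 7 g\right) = 4 + \left(7 + 7 g\right) = 11 + 7 g$)
$s{\left(c \right)} = 8 + 28 c$ ($s{\left(c \right)} = 4 \left(\left(11 + 7 c\right) - 9\right) = 4 \left(2 + 7 c\right) = 8 + 28 c$)
$n{\left(q,Y \right)} = - 14 q - 7 Y$ ($n{\left(q,Y \right)} = - 7 \left(\left(q + Y\right) + q\right) = - 7 \left(\left(Y + q\right) + q\right) = - 7 \left(Y + 2 q\right) = - 14 q - 7 Y$)
$- \frac{72033}{n{\left(s{\left(14 \right)},-120 \right)}} = - \frac{72033}{- 14 \left(8 + 28 \cdot 14\right) - -840} = - \frac{72033}{- 14 \left(8 + 392\right) + 840} = - \frac{72033}{\left(-14\right) 400 + 840} = - \frac{72033}{-5600 + 840} = - \frac{72033}{-4760} = \left(-72033\right) \left(- \frac{1}{4760}\right) = \frac{72033}{4760}$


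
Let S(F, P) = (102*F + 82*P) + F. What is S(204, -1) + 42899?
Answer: 63829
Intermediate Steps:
S(F, P) = 82*P + 103*F (S(F, P) = (82*P + 102*F) + F = 82*P + 103*F)
S(204, -1) + 42899 = (82*(-1) + 103*204) + 42899 = (-82 + 21012) + 42899 = 20930 + 42899 = 63829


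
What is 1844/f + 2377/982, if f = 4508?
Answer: 3131581/1106714 ≈ 2.8296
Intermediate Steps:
1844/f + 2377/982 = 1844/4508 + 2377/982 = 1844*(1/4508) + 2377*(1/982) = 461/1127 + 2377/982 = 3131581/1106714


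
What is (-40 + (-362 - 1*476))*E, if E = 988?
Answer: -867464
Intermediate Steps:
(-40 + (-362 - 1*476))*E = (-40 + (-362 - 1*476))*988 = (-40 + (-362 - 476))*988 = (-40 - 838)*988 = -878*988 = -867464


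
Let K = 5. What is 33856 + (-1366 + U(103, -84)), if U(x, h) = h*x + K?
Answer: 23843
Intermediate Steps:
U(x, h) = 5 + h*x (U(x, h) = h*x + 5 = 5 + h*x)
33856 + (-1366 + U(103, -84)) = 33856 + (-1366 + (5 - 84*103)) = 33856 + (-1366 + (5 - 8652)) = 33856 + (-1366 - 8647) = 33856 - 10013 = 23843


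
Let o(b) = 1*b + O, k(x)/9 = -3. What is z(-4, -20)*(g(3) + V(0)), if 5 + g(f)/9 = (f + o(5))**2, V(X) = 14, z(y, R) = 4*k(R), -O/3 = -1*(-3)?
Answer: 2376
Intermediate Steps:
k(x) = -27 (k(x) = 9*(-3) = -27)
O = -9 (O = -(-3)*(-3) = -3*3 = -9)
z(y, R) = -108 (z(y, R) = 4*(-27) = -108)
o(b) = -9 + b (o(b) = 1*b - 9 = b - 9 = -9 + b)
g(f) = -45 + 9*(-4 + f)**2 (g(f) = -45 + 9*(f + (-9 + 5))**2 = -45 + 9*(f - 4)**2 = -45 + 9*(-4 + f)**2)
z(-4, -20)*(g(3) + V(0)) = -108*((-45 + 9*(-4 + 3)**2) + 14) = -108*((-45 + 9*(-1)**2) + 14) = -108*((-45 + 9*1) + 14) = -108*((-45 + 9) + 14) = -108*(-36 + 14) = -108*(-22) = 2376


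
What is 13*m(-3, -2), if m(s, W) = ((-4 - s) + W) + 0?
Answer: -39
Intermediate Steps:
m(s, W) = -4 + W - s (m(s, W) = (-4 + W - s) + 0 = -4 + W - s)
13*m(-3, -2) = 13*(-4 - 2 - 1*(-3)) = 13*(-4 - 2 + 3) = 13*(-3) = -39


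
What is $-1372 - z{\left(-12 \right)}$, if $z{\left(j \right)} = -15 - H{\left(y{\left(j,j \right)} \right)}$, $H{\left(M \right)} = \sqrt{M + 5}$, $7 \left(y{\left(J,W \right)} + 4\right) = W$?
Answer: $-1357 + \frac{i \sqrt{35}}{7} \approx -1357.0 + 0.84515 i$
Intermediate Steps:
$y{\left(J,W \right)} = -4 + \frac{W}{7}$
$H{\left(M \right)} = \sqrt{5 + M}$
$z{\left(j \right)} = -15 - \sqrt{1 + \frac{j}{7}}$ ($z{\left(j \right)} = -15 - \sqrt{5 + \left(-4 + \frac{j}{7}\right)} = -15 - \sqrt{1 + \frac{j}{7}}$)
$-1372 - z{\left(-12 \right)} = -1372 - \left(-15 - \frac{\sqrt{49 + 7 \left(-12\right)}}{7}\right) = -1372 - \left(-15 - \frac{\sqrt{49 - 84}}{7}\right) = -1372 - \left(-15 - \frac{\sqrt{-35}}{7}\right) = -1372 - \left(-15 - \frac{i \sqrt{35}}{7}\right) = -1372 + \left(15 + \frac{i \sqrt{35}}{7}\right) = -1357 + \frac{i \sqrt{35}}{7}$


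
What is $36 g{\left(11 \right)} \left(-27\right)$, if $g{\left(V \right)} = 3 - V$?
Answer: $7776$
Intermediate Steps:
$36 g{\left(11 \right)} \left(-27\right) = 36 \left(3 - 11\right) \left(-27\right) = 36 \left(-8\right) \left(-27\right) = \left(-288\right) \left(-27\right) = 7776$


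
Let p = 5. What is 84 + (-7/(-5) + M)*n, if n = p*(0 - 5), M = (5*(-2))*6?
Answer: 1549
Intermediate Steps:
M = -60 (M = -10*6 = -60)
n = -25 (n = 5*(0 - 5) = 5*(-5) = -25)
84 + (-7/(-5) + M)*n = 84 + (-7/(-5) - 60)*(-25) = 84 + (-7*(-1)/5 - 60)*(-25) = 84 + (-1*(-7/5) - 60)*(-25) = 84 + (7/5 - 60)*(-25) = 84 - 293/5*(-25) = 84 + 1465 = 1549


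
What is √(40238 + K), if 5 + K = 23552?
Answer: √63785 ≈ 252.56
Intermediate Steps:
K = 23547 (K = -5 + 23552 = 23547)
√(40238 + K) = √(40238 + 23547) = √63785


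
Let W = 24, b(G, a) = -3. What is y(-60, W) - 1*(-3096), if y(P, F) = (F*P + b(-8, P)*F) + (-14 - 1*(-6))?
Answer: 1576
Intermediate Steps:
y(P, F) = -8 - 3*F + F*P (y(P, F) = (F*P - 3*F) + (-14 - 1*(-6)) = (-3*F + F*P) + (-14 + 6) = (-3*F + F*P) - 8 = -8 - 3*F + F*P)
y(-60, W) - 1*(-3096) = (-8 - 3*24 + 24*(-60)) - 1*(-3096) = (-8 - 72 - 1440) + 3096 = -1520 + 3096 = 1576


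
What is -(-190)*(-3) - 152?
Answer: -722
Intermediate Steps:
-(-190)*(-3) - 152 = -38*15 - 152 = -570 - 152 = -722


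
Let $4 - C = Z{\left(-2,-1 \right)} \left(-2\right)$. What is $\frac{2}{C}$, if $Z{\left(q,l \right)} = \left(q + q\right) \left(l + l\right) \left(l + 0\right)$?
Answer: $- \frac{1}{6} \approx -0.16667$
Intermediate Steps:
$Z{\left(q,l \right)} = 4 q l^{2}$ ($Z{\left(q,l \right)} = 2 q 2 l l = 2 q 2 l^{2} = 4 q l^{2}$)
$C = -12$ ($C = 4 - 4 \left(-2\right) \left(-1\right)^{2} \left(-2\right) = 4 - 4 \left(-2\right) 1 \left(-2\right) = 4 - \left(-8\right) \left(-2\right) = 4 - 16 = -12$)
$\frac{2}{C} = \frac{2}{-12} = 2 \left(- \frac{1}{12}\right) = - \frac{1}{6}$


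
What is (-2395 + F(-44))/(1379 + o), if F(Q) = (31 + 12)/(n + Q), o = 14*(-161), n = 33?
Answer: 26388/9625 ≈ 2.7416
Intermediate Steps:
o = -2254
F(Q) = 43/(33 + Q) (F(Q) = (31 + 12)/(33 + Q) = 43/(33 + Q))
(-2395 + F(-44))/(1379 + o) = (-2395 + 43/(33 - 44))/(1379 - 2254) = (-2395 + 43/(-11))/(-875) = (-2395 + 43*(-1/11))*(-1/875) = (-2395 - 43/11)*(-1/875) = -26388/11*(-1/875) = 26388/9625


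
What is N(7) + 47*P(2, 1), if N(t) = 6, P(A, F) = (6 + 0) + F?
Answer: 335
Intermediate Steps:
P(A, F) = 6 + F
N(7) + 47*P(2, 1) = 6 + 47*(6 + 1) = 6 + 47*7 = 6 + 329 = 335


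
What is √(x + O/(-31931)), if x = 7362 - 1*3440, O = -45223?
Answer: 3*√444474570695/31931 ≈ 62.637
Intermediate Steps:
x = 3922 (x = 7362 - 3440 = 3922)
√(x + O/(-31931)) = √(3922 - 45223/(-31931)) = √(3922 - 45223*(-1/31931)) = √(3922 + 45223/31931) = √(125278605/31931) = 3*√444474570695/31931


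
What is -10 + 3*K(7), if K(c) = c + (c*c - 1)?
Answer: 155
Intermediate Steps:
K(c) = -1 + c + c² (K(c) = c + (c² - 1) = c + (-1 + c²) = -1 + c + c²)
-10 + 3*K(7) = -10 + 3*(-1 + 7 + 7²) = -10 + 3*(-1 + 7 + 49) = -10 + 3*55 = -10 + 165 = 155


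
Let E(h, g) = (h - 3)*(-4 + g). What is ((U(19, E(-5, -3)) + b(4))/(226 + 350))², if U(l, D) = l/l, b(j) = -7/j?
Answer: 1/589824 ≈ 1.6954e-6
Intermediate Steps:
E(h, g) = (-4 + g)*(-3 + h) (E(h, g) = (-3 + h)*(-4 + g) = (-4 + g)*(-3 + h))
U(l, D) = 1
((U(19, E(-5, -3)) + b(4))/(226 + 350))² = ((1 - 7/4)/(226 + 350))² = ((1 - 7*¼)/576)² = ((1 - 7/4)*(1/576))² = (-¾*1/576)² = (-1/768)² = 1/589824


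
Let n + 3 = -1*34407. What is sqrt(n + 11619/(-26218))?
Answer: 23*I*sqrt(44712989958)/26218 ≈ 185.5*I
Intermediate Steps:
n = -34410 (n = -3 - 1*34407 = -3 - 34407 = -34410)
sqrt(n + 11619/(-26218)) = sqrt(-34410 + 11619/(-26218)) = sqrt(-34410 + 11619*(-1/26218)) = sqrt(-34410 - 11619/26218) = sqrt(-902172999/26218) = 23*I*sqrt(44712989958)/26218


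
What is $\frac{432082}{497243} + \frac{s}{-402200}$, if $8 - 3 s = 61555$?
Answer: $\frac{551953956121}{599973403800} \approx 0.91996$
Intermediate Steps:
$s = - \frac{61547}{3}$ ($s = \frac{8}{3} - \frac{61555}{3} = - \frac{61547}{3} \approx -20516.0$)
$\frac{432082}{497243} + \frac{s}{-402200} = \frac{432082}{497243} - \frac{61547}{3 \left(-402200\right)} = 432082 \cdot \frac{1}{497243} - - \frac{61547}{1206600} = \frac{432082}{497243} + \frac{61547}{1206600} = \frac{551953956121}{599973403800}$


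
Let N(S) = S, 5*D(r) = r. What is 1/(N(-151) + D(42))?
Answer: -5/713 ≈ -0.0070126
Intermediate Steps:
D(r) = r/5
1/(N(-151) + D(42)) = 1/(-151 + (⅕)*42) = 1/(-151 + 42/5) = 1/(-713/5) = -5/713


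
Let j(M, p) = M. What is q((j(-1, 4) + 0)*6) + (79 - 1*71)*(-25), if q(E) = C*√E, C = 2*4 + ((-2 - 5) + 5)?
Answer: -200 + 6*I*√6 ≈ -200.0 + 14.697*I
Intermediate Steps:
C = 6 (C = 8 + (-7 + 5) = 8 - 2 = 6)
q(E) = 6*√E
q((j(-1, 4) + 0)*6) + (79 - 1*71)*(-25) = 6*√((-1 + 0)*6) + (79 - 1*71)*(-25) = 6*√(-1*6) + (79 - 71)*(-25) = 6*√(-6) + 8*(-25) = 6*(I*√6) - 200 = 6*I*√6 - 200 = -200 + 6*I*√6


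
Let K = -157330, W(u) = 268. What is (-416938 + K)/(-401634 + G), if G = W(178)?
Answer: 287134/200683 ≈ 1.4308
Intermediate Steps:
G = 268
(-416938 + K)/(-401634 + G) = (-416938 - 157330)/(-401634 + 268) = -574268/(-401366) = -574268*(-1/401366) = 287134/200683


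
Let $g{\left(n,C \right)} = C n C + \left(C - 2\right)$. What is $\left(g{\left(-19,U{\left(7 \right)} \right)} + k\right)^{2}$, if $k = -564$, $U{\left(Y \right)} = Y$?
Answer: $2220100$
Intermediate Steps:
$g{\left(n,C \right)} = -2 + C + n C^{2}$ ($g{\left(n,C \right)} = n C^{2} + \left(C - 2\right) = n C^{2} + \left(-2 + C\right) = -2 + C + n C^{2}$)
$\left(g{\left(-19,U{\left(7 \right)} \right)} + k\right)^{2} = \left(\left(-2 + 7 - 19 \cdot 7^{2}\right) - 564\right)^{2} = \left(\left(-2 + 7 - 931\right) - 564\right)^{2} = \left(-926 - 564\right)^{2} = \left(-1490\right)^{2} = 2220100$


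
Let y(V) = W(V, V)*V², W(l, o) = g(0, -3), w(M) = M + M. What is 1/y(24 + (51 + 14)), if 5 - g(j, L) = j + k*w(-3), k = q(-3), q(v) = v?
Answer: -1/102973 ≈ -9.7113e-6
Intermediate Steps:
w(M) = 2*M
k = -3
g(j, L) = -13 - j (g(j, L) = 5 - (j - 6*(-3)) = 5 - (j - 3*(-6)) = 5 - (j + 18) = 5 - (18 + j) = 5 + (-18 - j) = -13 - j)
W(l, o) = -13 (W(l, o) = -13 - 1*0 = -13 + 0 = -13)
y(V) = -13*V²
1/y(24 + (51 + 14)) = 1/(-13*(24 + (51 + 14))²) = 1/(-13*(24 + 65)²) = 1/(-13*89²) = 1/(-13*7921) = 1/(-102973) = -1/102973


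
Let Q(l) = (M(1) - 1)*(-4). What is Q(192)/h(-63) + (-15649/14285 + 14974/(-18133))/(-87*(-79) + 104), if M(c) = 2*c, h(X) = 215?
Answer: -1467200994749/77711820828955 ≈ -0.018880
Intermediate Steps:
Q(l) = -4 (Q(l) = (2*1 - 1)*(-4) = (2 - 1)*(-4) = 1*(-4) = -4)
Q(192)/h(-63) + (-15649/14285 + 14974/(-18133))/(-87*(-79) + 104) = -4/215 + (-15649/14285 + 14974/(-18133))/(-87*(-79) + 104) = -4*1/215 + (-15649*1/14285 + 14974*(-1/18133))/(6873 + 104) = -4/215 + (-15649/14285 - 14974/18133)/6977 = -4/215 - 497666907/259029905*1/6977 = -4/215 - 497666907/1807251647185 = -1467200994749/77711820828955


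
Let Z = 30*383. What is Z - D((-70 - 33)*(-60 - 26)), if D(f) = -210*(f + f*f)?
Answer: 16479346110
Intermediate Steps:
D(f) = -210*f - 210*f² (D(f) = -210*(f + f²) = -210*f - 210*f²)
Z = 11490
Z - D((-70 - 33)*(-60 - 26)) = 11490 - (-210)*(-70 - 33)*(-60 - 26)*(1 + (-70 - 33)*(-60 - 26)) = 11490 - (-210)*(-103*(-86))*(1 - 103*(-86)) = 11490 - (-210)*8858*(1 + 8858) = 11490 - (-210)*8858*8859 = 11490 - 1*(-16479334620) = 11490 + 16479334620 = 16479346110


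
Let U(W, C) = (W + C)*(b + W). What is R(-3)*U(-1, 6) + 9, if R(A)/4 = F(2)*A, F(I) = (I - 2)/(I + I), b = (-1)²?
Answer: 9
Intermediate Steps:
b = 1
U(W, C) = (1 + W)*(C + W) (U(W, C) = (W + C)*(1 + W) = (C + W)*(1 + W) = (1 + W)*(C + W))
F(I) = (-2 + I)/(2*I) (F(I) = (-2 + I)/((2*I)) = (-2 + I)*(1/(2*I)) = (-2 + I)/(2*I))
R(A) = 0 (R(A) = 4*(((½)*(-2 + 2)/2)*A) = 4*(((½)*(½)*0)*A) = 4*(0*A) = 4*0 = 0)
R(-3)*U(-1, 6) + 9 = 0*(6 - 1 + (-1)² + 6*(-1)) + 9 = 0*(6 - 1 + 1 - 6) + 9 = 0*0 + 9 = 0 + 9 = 9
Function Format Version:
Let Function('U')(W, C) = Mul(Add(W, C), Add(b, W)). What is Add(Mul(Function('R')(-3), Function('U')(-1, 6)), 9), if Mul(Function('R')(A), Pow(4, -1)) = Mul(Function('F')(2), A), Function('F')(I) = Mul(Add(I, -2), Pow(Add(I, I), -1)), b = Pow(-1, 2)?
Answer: 9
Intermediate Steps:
b = 1
Function('U')(W, C) = Mul(Add(1, W), Add(C, W)) (Function('U')(W, C) = Mul(Add(W, C), Add(1, W)) = Mul(Add(C, W), Add(1, W)) = Mul(Add(1, W), Add(C, W)))
Function('F')(I) = Mul(Rational(1, 2), Pow(I, -1), Add(-2, I)) (Function('F')(I) = Mul(Add(-2, I), Pow(Mul(2, I), -1)) = Mul(Add(-2, I), Mul(Rational(1, 2), Pow(I, -1))) = Mul(Rational(1, 2), Pow(I, -1), Add(-2, I)))
Function('R')(A) = 0 (Function('R')(A) = Mul(4, Mul(Mul(Rational(1, 2), Pow(2, -1), Add(-2, 2)), A)) = Mul(4, Mul(Mul(Rational(1, 2), Rational(1, 2), 0), A)) = Mul(4, Mul(0, A)) = Mul(4, 0) = 0)
Add(Mul(Function('R')(-3), Function('U')(-1, 6)), 9) = Add(Mul(0, Add(6, -1, Pow(-1, 2), Mul(6, -1))), 9) = Add(Mul(0, Add(6, -1, 1, -6)), 9) = Add(Mul(0, 0), 9) = Add(0, 9) = 9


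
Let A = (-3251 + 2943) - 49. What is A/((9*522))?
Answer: -119/1566 ≈ -0.075990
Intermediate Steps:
A = -357 (A = -308 - 49 = -357)
A/((9*522)) = -357/(9*522) = -357/4698 = -357*1/4698 = -119/1566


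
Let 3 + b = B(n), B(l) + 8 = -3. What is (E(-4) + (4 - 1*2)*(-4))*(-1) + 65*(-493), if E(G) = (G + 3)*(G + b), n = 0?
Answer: -32055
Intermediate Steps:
B(l) = -11 (B(l) = -8 - 3 = -11)
b = -14 (b = -3 - 11 = -14)
E(G) = (-14 + G)*(3 + G) (E(G) = (G + 3)*(G - 14) = (3 + G)*(-14 + G) = (-14 + G)*(3 + G))
(E(-4) + (4 - 1*2)*(-4))*(-1) + 65*(-493) = ((-42 + (-4)**2 - 11*(-4)) + (4 - 1*2)*(-4))*(-1) + 65*(-493) = ((-42 + 16 + 44) + (4 - 2)*(-4))*(-1) - 32045 = (18 + 2*(-4))*(-1) - 32045 = (18 - 8)*(-1) - 32045 = 10*(-1) - 32045 = -10 - 32045 = -32055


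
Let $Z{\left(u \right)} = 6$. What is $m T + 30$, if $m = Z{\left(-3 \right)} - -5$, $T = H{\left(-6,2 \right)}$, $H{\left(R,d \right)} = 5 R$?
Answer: $-300$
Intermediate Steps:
$T = -30$ ($T = 5 \left(-6\right) = -30$)
$m = 11$ ($m = 6 - -5 = 6 + 5 = 11$)
$m T + 30 = 11 \left(-30\right) + 30 = -330 + 30 = -300$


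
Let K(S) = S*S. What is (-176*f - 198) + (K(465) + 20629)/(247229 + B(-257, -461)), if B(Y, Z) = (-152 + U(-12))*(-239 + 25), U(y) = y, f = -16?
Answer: 32146248/12275 ≈ 2618.8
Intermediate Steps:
K(S) = S²
B(Y, Z) = 35096 (B(Y, Z) = (-152 - 12)*(-239 + 25) = -164*(-214) = 35096)
(-176*f - 198) + (K(465) + 20629)/(247229 + B(-257, -461)) = (-176*(-16) - 198) + (465² + 20629)/(247229 + 35096) = (2816 - 198) + (216225 + 20629)/282325 = 2618 + 236854*(1/282325) = 2618 + 10298/12275 = 32146248/12275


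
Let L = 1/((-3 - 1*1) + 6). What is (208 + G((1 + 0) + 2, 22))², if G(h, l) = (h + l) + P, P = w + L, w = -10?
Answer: 199809/4 ≈ 49952.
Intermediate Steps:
L = ½ (L = 1/((-3 - 1) + 6) = 1/(-4 + 6) = 1/2 = ½ ≈ 0.50000)
P = -19/2 (P = -10 + ½ = -19/2 ≈ -9.5000)
G(h, l) = -19/2 + h + l (G(h, l) = (h + l) - 19/2 = -19/2 + h + l)
(208 + G((1 + 0) + 2, 22))² = (208 + (-19/2 + ((1 + 0) + 2) + 22))² = (208 + (-19/2 + (1 + 2) + 22))² = (208 + (-19/2 + 3 + 22))² = (208 + 31/2)² = (447/2)² = 199809/4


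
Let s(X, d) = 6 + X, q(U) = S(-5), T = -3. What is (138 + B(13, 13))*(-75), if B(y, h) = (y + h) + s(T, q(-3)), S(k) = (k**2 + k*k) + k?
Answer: -12525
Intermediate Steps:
S(k) = k + 2*k**2 (S(k) = (k**2 + k**2) + k = 2*k**2 + k = k + 2*k**2)
q(U) = 45 (q(U) = -5*(1 + 2*(-5)) = -5*(1 - 10) = -5*(-9) = 45)
B(y, h) = 3 + h + y (B(y, h) = (y + h) + (6 - 3) = (h + y) + 3 = 3 + h + y)
(138 + B(13, 13))*(-75) = (138 + (3 + 13 + 13))*(-75) = (138 + 29)*(-75) = 167*(-75) = -12525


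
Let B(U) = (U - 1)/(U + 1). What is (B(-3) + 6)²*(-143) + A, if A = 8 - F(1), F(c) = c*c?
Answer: -9145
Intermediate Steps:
F(c) = c²
B(U) = (-1 + U)/(1 + U)
A = 7 (A = 8 - 1*1² = 8 - 1*1 = 8 - 1 = 7)
(B(-3) + 6)²*(-143) + A = ((-1 - 3)/(1 - 3) + 6)²*(-143) + 7 = (-4/(-2) + 6)²*(-143) + 7 = (-½*(-4) + 6)²*(-143) + 7 = (2 + 6)²*(-143) + 7 = 8²*(-143) + 7 = 64*(-143) + 7 = -9152 + 7 = -9145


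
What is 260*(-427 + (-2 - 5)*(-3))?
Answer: -105560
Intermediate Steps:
260*(-427 + (-2 - 5)*(-3)) = 260*(-427 - 7*(-3)) = 260*(-427 + 21) = 260*(-406) = -105560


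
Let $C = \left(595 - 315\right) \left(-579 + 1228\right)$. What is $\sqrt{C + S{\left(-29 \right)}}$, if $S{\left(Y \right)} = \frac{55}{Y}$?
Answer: $\frac{5 \sqrt{6112997}}{29} \approx 426.28$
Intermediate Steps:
$C = 181720$ ($C = 280 \cdot 649 = 181720$)
$\sqrt{C + S{\left(-29 \right)}} = \sqrt{181720 + \frac{55}{-29}} = \sqrt{181720 + 55 \left(- \frac{1}{29}\right)} = \sqrt{181720 - \frac{55}{29}} = \sqrt{\frac{5269825}{29}} = \frac{5 \sqrt{6112997}}{29}$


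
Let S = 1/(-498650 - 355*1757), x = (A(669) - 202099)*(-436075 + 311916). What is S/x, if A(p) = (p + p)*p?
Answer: 1/96575665202576945 ≈ 1.0355e-17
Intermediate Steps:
A(p) = 2*p**2 (A(p) = (2*p)*p = 2*p**2)
x = -86045042657 (x = (2*669**2 - 202099)*(-436075 + 311916) = (2*447561 - 202099)*(-124159) = (895122 - 202099)*(-124159) = 693023*(-124159) = -86045042657)
S = -1/1122385 (S = 1/(-498650 - 623735) = 1/(-1122385) = -1/1122385 ≈ -8.9096e-7)
S/x = -1/1122385/(-86045042657) = -1/1122385*(-1/86045042657) = 1/96575665202576945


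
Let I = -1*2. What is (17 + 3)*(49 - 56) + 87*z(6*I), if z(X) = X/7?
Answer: -2024/7 ≈ -289.14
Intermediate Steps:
I = -2
z(X) = X/7 (z(X) = X*(1/7) = X/7)
(17 + 3)*(49 - 56) + 87*z(6*I) = (17 + 3)*(49 - 56) + 87*((6*(-2))/7) = 20*(-7) + 87*((1/7)*(-12)) = -140 + 87*(-12/7) = -140 - 1044/7 = -2024/7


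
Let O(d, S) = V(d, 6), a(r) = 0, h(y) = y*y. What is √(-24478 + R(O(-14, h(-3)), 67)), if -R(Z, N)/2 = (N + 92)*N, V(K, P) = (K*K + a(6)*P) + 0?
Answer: 2*I*√11446 ≈ 213.97*I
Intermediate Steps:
h(y) = y²
V(K, P) = K² (V(K, P) = (K*K + 0*P) + 0 = (K² + 0) + 0 = K² + 0 = K²)
O(d, S) = d²
R(Z, N) = -2*N*(92 + N) (R(Z, N) = -2*(N + 92)*N = -2*(92 + N)*N = -2*N*(92 + N))
√(-24478 + R(O(-14, h(-3)), 67)) = √(-24478 - 2*67*(92 + 67)) = √(-24478 - 2*67*159) = √(-24478 - 21306) = √(-45784) = 2*I*√11446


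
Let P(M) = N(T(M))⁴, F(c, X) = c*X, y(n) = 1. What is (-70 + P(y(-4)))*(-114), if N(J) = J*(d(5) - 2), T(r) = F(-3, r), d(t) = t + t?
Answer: -37814484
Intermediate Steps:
d(t) = 2*t
F(c, X) = X*c
T(r) = -3*r (T(r) = r*(-3) = -3*r)
N(J) = 8*J (N(J) = J*(2*5 - 2) = J*(10 - 2) = J*8 = 8*J)
P(M) = 331776*M⁴ (P(M) = (8*(-3*M))⁴ = (-24*M)⁴ = 331776*M⁴)
(-70 + P(y(-4)))*(-114) = (-70 + 331776*1⁴)*(-114) = (-70 + 331776*1)*(-114) = (-70 + 331776)*(-114) = 331706*(-114) = -37814484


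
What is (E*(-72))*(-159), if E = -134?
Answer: -1534032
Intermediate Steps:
(E*(-72))*(-159) = -134*(-72)*(-159) = 9648*(-159) = -1534032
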